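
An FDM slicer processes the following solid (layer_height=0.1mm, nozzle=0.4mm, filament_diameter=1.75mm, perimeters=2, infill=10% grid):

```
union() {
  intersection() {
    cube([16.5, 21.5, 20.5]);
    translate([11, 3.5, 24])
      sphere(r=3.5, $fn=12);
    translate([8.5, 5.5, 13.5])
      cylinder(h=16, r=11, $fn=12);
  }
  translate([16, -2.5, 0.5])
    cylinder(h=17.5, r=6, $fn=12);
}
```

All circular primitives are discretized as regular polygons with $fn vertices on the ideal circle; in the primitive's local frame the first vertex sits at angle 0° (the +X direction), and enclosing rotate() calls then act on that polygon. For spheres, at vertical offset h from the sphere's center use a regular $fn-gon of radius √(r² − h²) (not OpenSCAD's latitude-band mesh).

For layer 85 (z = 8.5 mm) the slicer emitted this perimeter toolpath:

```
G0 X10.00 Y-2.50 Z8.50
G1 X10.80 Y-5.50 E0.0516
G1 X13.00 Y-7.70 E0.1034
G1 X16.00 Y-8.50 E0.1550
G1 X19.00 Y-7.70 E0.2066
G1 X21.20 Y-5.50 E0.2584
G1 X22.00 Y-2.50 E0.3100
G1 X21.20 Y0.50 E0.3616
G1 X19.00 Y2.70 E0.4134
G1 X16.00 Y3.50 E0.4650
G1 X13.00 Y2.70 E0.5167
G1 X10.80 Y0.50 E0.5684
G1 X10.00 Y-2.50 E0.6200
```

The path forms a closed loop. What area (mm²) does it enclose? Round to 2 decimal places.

108.08 mm²

Apply the shoelace formula to the sequence of (X, Y) vertices; enclosed area = 108.08 mm².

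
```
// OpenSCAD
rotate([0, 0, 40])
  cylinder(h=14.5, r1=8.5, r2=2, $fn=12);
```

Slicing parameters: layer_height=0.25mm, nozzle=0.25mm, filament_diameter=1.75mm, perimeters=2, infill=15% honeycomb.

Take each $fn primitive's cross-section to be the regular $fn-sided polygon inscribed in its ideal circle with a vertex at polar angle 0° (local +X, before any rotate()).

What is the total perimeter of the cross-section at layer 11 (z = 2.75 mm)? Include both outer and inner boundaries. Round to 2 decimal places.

At z = 2.75 mm: the cone (r1=8.5→r2=2) has section circumradius 7.267 here — a regular 12-gon (perimeter = 2·12·7.267·sin(180°/12) = 45.14 mm); (whole slice rotated 40° about Z — lengths, areas and connectivity unchanged). Overall, the cross-section is a single solid region. Total boundary length (outer) = 45.14 mm.

45.14 mm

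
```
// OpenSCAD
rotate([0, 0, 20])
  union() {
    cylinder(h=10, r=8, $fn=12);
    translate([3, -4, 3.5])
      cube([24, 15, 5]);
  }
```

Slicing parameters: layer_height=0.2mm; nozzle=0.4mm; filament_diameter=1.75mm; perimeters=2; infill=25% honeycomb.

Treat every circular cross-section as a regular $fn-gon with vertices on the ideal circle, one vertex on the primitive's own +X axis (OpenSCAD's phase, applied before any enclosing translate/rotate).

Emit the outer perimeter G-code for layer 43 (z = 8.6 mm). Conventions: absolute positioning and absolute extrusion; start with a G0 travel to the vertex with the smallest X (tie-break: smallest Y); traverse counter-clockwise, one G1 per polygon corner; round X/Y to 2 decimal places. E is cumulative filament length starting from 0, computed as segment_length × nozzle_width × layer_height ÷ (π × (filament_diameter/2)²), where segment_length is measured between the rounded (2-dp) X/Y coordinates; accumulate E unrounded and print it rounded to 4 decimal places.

At z = 8.6 mm: the cylinder: section is a regular 12-gon, circumradius r=8; the cube at (3, -4) is not intersected at this z (z outside [3.5, 8.5]); Taking the union: only the r=8 cylinder is present, so the union is just that shape — 1 connected region; (whole slice rotated 20° about Z — lengths, areas and connectivity unchanged). The outline is a single polygon with 12 vertices. Extrusion per mm of travel: 0.4 × 0.2 / (π × 0.875²) = 0.033260. Accumulating E over each segment gives final E = 1.6532.

G0 X-7.88 Y1.39 Z8.60
G1 X-7.52 Y-2.74 E0.1379
G1 X-5.14 Y-6.13 E0.2757
G1 X-1.39 Y-7.88 E0.4133
G1 X2.74 Y-7.52 E0.5512
G1 X6.13 Y-5.14 E0.6889
G1 X7.88 Y-1.39 E0.8266
G1 X7.52 Y2.74 E0.9645
G1 X5.14 Y6.13 E1.1022
G1 X1.39 Y7.88 E1.2399
G1 X-2.74 Y7.52 E1.3778
G1 X-6.13 Y5.14 E1.5155
G1 X-7.88 Y1.39 E1.6532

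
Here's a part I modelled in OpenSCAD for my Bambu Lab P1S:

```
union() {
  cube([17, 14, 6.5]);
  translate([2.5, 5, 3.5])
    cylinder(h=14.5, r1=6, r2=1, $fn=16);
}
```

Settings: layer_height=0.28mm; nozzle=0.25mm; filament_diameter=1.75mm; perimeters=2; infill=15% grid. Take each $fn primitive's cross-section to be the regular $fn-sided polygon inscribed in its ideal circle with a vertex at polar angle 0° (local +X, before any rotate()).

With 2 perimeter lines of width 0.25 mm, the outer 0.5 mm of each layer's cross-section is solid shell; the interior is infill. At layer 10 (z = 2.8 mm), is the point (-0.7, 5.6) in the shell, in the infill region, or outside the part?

outside

At z = 2.8 mm: the 17×14 cube contributes its full rectangle; the cone at (2.5, 5) is not intersected at this z (z outside [3.5, 18]); Combining (union): only the 17×14 cube is present, so the union is just that shape — 1 connected region. Overall, the cross-section is a single solid region. The nearest boundary edge runs (0.00, 14.00)→(0.00, 0.00); distance from the point to it = 0.70 mm. The point is not inside any of the regions above, so it lies outside the cross-section (0.70 mm from the nearest boundary).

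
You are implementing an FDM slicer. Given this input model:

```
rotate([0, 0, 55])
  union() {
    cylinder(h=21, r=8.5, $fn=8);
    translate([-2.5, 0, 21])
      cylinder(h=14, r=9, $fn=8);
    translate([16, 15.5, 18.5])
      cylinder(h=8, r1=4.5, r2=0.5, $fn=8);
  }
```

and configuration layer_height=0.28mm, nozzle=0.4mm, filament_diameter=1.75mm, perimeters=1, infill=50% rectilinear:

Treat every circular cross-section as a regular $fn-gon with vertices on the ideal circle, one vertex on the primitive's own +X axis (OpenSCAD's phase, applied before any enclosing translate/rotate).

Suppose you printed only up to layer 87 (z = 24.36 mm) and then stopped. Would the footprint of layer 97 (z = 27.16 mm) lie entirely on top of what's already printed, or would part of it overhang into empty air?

Compare the two slices. At z = 24.36: the cylinder is absent (z outside [0, 21]); the cylinder at (-2.5, 0): section is a regular 8-gon, circumradius r=9 (area = (8/2)·9.000²·sin(360°/8) = 229.10 mm²); the cone at (16, 15.5) (r1=4.5→r2=0.5) has section circumradius 1.570 here — a regular 8-gon (area = (8/2)·1.570²·sin(360°/8) = 6.97 mm²); Combining (union): the 2 present regions are separate (no shared area or edge), so areas and boundary lengths simply add and each stays a separate island — area = 236.07 mm²; (whole slice rotated 55° about Z — lengths, areas and connectivity unchanged). At z = 27.16: the cylinder does not reach this height (z outside [0, 21]); the r=9 cylinder at (-2.5, 0) gives a regular 8-gon of circumradius 9 (constant along its height) (area = (8/2)·9.000²·sin(360°/8) = 229.10 mm²); the cone at (16, 15.5) does not reach this height (z outside [18.5, 26.5]); Taking the union: only the r=9 cylinder at (-2.5, 0) is present, so the union is just that shape — area = 229.10 mm²; (whole slice rotated 55° about Z — lengths, areas and connectivity unchanged). Checking containment: the cross-section at z = 27.16 is a subset of the cross-section at z = 24.36.

entirely on top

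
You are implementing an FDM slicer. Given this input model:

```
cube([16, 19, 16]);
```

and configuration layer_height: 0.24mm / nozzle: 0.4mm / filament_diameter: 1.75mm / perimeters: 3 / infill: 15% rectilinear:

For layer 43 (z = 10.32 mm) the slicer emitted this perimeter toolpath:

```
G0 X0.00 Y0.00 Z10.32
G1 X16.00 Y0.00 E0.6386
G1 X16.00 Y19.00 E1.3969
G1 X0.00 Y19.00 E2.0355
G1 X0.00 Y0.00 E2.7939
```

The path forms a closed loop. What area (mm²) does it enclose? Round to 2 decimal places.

304.00 mm²

Apply the shoelace formula to the sequence of (X, Y) vertices; enclosed area = 304.00 mm².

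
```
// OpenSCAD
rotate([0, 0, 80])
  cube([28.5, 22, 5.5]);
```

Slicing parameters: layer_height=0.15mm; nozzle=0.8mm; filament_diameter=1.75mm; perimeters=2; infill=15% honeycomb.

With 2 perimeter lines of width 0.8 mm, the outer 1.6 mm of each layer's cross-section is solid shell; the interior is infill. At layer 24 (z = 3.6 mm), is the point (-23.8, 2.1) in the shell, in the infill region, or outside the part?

outside

At z = 3.6 mm: the cube (footprint 28.5×22) is included at this height; (rotated 80° about Z; rotation is an isometry so areas/perimeters/island counts are preserved). Overall, the cross-section is a single solid region. Undo the 80° rotation: the query point maps to (-2.065, 23.803) in the un-rotated model frame. The nearest boundary edge runs (28.50, 22.00)→(0.00, 22.00); distance from the point to it = 2.74 mm. The point is not inside any of the regions above, so it lies outside the cross-section (2.74 mm from the nearest boundary).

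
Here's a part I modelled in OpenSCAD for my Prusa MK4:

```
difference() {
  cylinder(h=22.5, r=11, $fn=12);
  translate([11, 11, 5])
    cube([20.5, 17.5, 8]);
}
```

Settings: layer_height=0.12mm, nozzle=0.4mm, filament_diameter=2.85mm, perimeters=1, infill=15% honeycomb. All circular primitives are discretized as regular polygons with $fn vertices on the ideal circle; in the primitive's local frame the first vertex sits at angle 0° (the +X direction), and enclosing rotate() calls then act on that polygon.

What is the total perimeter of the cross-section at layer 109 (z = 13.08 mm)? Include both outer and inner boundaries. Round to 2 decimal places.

At z = 13.08 mm: the cylinder: section is a regular 12-gon, circumradius r=11 (perimeter = 2·12·11.000·sin(180°/12) = 68.33 mm); the cube at (11, 11) is absent (z outside [5, 13]); Subtracting the remaining from the first: none of the subtracted shapes is present at this height, so the r=11 cylinder is unchanged — boundary = 68.33 mm. Overall, the cross-section is a single solid region. Total boundary length (outer) = 68.33 mm.

68.33 mm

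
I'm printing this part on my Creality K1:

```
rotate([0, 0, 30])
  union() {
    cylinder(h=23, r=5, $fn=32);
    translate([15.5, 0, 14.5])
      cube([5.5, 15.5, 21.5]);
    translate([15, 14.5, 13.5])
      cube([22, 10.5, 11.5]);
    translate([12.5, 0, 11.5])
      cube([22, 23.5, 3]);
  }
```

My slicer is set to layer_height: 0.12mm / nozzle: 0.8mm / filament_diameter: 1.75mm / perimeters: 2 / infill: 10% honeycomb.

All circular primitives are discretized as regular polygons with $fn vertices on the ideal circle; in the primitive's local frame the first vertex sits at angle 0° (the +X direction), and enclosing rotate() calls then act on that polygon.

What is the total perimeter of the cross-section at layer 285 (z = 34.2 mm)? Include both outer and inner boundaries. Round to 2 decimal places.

At z = 34.2 mm: the cylinder does not reach this height (z outside [0, 23]); the cube at (15.5, 0) (footprint 5.5×15.5) is included at this height (perimeter 42.00 mm); the cube at (15, 14.5) is absent (z outside [13.5, 25]); the cube at (12.5, 0) does not reach this height (z outside [11.5, 14.5]); Taking the union: only the 5.5×15.5 cube at (15.5, 0) is present, so the union is just that shape — boundary = 42.00 mm; (whole slice rotated 30° about Z — lengths, areas and connectivity unchanged). Overall, the cross-section is a single solid region. Total boundary length (outer) = 42.00 mm.

42.00 mm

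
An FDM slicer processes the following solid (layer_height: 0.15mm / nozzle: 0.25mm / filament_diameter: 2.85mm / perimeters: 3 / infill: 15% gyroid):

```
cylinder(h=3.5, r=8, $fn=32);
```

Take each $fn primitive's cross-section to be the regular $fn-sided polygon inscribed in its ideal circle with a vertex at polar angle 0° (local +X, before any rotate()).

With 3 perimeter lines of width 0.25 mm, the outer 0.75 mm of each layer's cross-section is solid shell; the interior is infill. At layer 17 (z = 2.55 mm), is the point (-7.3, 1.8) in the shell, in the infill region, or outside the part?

At z = 2.55 mm: the r=8 cylinder gives a regular 32-gon of circumradius 8 (constant along its height). Overall, the cross-section is a single solid region. The nearest boundary edge runs (-7.39, 3.06)→(-7.85, 1.56); distance from the point to it = 0.45 mm. The point is inside the cross-section, 0.45 mm from the nearest boundary — within the 0.75 mm shell band (3 × 0.25).

shell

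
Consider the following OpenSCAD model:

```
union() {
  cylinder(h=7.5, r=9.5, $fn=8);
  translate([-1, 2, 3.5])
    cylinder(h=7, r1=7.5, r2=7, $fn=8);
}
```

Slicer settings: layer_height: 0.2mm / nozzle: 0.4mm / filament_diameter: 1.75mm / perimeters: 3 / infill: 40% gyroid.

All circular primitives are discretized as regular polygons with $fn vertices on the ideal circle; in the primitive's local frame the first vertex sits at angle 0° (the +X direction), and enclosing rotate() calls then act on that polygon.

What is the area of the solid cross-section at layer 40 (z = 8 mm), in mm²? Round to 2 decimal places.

145.75 mm²

At z = 8 mm: the cylinder does not reach this height (z outside [0, 7.5]); the cone at (-1, 2) (r1=7.5→r2=7) has section circumradius 7.179 here — a regular 8-gon (area = (8/2)·7.179²·sin(360°/8) = 145.75 mm²); Taking the union: only the cone at (-1, 2) is present, so the union is just that shape — area = 145.75 mm². Overall, the cross-section is a single solid region. Net area = 145.75 mm².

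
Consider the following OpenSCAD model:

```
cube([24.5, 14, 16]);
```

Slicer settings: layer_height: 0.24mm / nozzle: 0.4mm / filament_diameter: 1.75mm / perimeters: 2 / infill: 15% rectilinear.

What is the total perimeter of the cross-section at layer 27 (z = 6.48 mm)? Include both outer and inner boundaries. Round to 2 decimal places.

At z = 6.48 mm: the 24.5×14 cube contributes its full rectangle (perimeter 77.00 mm). Overall, the cross-section is a single solid region. Total boundary length (outer) = 77.00 mm.

77.00 mm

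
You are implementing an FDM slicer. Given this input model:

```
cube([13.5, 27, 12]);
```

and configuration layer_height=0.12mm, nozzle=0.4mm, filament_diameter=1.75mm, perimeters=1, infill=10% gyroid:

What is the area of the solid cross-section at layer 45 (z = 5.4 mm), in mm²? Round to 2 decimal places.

364.50 mm²

At z = 5.4 mm: the 13.5×27 cube contributes its full rectangle (area 364.50 mm²). Overall, the cross-section is a single solid region. Net area = 364.50 mm².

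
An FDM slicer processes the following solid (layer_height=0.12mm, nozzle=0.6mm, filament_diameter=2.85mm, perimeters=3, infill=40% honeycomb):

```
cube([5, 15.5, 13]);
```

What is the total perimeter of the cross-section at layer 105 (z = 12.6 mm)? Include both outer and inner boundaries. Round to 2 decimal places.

At z = 12.6 mm: the cube is present — its section is the full 5×15.5 rectangle (perimeter 41.00 mm). Overall, the cross-section is a single solid region. Total boundary length (outer) = 41.00 mm.

41.00 mm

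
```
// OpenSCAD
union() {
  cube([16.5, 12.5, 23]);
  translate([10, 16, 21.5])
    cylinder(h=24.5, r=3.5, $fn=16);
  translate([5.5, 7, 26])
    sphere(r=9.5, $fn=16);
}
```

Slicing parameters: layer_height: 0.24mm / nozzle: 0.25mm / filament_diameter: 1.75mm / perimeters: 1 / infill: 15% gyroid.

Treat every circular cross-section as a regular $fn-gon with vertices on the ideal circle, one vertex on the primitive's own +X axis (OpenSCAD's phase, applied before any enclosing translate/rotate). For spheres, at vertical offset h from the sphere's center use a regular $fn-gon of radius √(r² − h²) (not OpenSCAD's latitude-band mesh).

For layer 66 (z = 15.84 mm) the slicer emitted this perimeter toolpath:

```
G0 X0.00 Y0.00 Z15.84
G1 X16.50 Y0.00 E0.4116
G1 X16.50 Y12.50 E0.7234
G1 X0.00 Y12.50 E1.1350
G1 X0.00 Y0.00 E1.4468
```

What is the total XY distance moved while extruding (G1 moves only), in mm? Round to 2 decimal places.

Sum the Euclidean lengths of each G1 segment: total = 58.00 mm.

58.00 mm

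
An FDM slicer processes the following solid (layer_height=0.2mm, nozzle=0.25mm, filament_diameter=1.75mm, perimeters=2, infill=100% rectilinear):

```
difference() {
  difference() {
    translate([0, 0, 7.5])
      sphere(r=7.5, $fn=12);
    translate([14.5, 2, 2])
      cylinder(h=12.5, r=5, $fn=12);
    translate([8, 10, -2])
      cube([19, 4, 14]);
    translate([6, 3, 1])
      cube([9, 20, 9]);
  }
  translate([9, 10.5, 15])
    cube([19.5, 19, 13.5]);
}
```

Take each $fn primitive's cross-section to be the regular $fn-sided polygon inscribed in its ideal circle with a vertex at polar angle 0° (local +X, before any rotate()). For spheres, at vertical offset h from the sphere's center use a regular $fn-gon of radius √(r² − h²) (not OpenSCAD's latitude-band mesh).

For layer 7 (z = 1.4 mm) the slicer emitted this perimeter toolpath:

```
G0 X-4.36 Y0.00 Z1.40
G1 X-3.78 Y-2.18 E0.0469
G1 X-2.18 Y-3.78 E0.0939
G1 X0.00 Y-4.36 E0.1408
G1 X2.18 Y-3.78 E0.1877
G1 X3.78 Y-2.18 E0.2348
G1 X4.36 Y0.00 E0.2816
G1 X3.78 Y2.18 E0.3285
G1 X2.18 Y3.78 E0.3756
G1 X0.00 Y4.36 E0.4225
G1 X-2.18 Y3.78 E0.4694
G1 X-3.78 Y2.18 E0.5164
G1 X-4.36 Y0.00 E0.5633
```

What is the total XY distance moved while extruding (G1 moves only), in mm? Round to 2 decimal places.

27.10 mm

Sum the Euclidean lengths of each G1 segment: total = 27.10 mm.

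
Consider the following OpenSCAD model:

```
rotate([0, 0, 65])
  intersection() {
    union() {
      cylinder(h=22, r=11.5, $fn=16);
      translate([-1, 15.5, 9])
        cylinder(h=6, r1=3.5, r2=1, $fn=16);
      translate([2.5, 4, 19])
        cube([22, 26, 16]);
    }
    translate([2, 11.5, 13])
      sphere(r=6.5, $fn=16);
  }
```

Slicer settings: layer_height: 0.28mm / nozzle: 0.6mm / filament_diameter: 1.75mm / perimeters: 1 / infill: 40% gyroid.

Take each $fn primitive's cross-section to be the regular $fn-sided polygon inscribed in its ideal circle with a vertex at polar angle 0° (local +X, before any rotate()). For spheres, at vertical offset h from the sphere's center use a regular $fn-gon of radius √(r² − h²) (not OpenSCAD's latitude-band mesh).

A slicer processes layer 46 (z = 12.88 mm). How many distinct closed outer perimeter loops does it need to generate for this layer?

2

At z = 12.88 mm: the r=11.5 cylinder gives a regular 16-gon of circumradius 11.5 (constant along its height); the cone at (-1, 15.5): at t=0.647 of its height the radius interpolates to r₁+(r₂−r₁)t = 1.883, giving a regular 16-gon of that circumradius; the cube at (2.5, 4) is absent (z outside [19, 35]); Merging all regions: the 2 present regions are separate (no shared area or edge), so areas and boundary lengths simply add and each stays a separate island — 2 connected regions; the r=6.5 sphere at (2, 11.5) contributes a regular 16-gon of circumradius √(6.5²−0.12²) = 6.499; After intersecting: the r=6.5 sphere at (2, 11.5) partially overlaps that combined region; clipping to the common part keeps 62.85 mm² — 2 connected regions; (whole slice rotated 65° about Z — lengths, areas and connectivity unchanged). The result has 2 disconnected regions.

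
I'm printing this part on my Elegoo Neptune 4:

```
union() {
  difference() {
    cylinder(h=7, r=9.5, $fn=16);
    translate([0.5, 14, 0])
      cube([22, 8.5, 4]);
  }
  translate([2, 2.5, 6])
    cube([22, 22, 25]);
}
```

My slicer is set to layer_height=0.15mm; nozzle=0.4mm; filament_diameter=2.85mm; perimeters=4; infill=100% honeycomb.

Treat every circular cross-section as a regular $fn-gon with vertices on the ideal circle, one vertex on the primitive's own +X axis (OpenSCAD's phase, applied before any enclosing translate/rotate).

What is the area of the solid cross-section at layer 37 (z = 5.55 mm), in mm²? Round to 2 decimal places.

276.30 mm²

At z = 5.55 mm: the cylinder: section is a regular 16-gon, circumradius r=9.5 (area = (16/2)·9.500²·sin(360°/16) = 276.30 mm²); the cube at (0.5, 14) is absent (z outside [0, 4]); Subtracting the remaining from the first: none of the subtracted shapes is present at this height, so the r=9.5 cylinder is unchanged — area = 276.30 mm²; the cube at (2, 2.5) is not intersected at this z (z outside [6, 31]); Combining (union): only that combined region is present, so the union is just that shape — area = 276.30 mm². Overall, the cross-section is a single solid region. Net area = 276.30 mm².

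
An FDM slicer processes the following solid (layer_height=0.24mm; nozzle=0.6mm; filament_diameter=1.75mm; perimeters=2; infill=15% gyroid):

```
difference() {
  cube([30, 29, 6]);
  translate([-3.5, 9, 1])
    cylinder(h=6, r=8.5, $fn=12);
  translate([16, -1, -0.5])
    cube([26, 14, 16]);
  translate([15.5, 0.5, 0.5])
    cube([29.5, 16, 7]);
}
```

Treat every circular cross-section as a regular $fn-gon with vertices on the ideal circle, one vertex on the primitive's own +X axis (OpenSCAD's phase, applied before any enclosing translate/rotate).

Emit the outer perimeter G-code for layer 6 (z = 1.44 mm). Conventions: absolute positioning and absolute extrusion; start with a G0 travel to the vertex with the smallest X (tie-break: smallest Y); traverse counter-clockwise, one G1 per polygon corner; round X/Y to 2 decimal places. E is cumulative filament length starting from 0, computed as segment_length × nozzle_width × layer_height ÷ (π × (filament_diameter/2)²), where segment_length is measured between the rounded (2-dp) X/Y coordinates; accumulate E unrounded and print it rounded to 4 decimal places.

G0 X0.00 Y0.00 Z1.44
G1 X16.00 Y0.00 E0.9579
G1 X16.00 Y0.50 E0.9878
G1 X15.50 Y0.50 E1.0178
G1 X15.50 Y16.50 E1.9757
G1 X30.00 Y16.50 E2.8437
G1 X30.00 Y29.00 E3.5921
G1 X0.00 Y29.00 E5.3881
G1 X0.00 Y16.56 E6.1329
G1 X0.75 Y16.36 E6.1794
G1 X3.86 Y13.25 E6.4427
G1 X5.00 Y9.00 E6.7061
G1 X3.86 Y4.75 E6.9696
G1 X0.75 Y1.64 E7.2329
G1 X0.00 Y1.44 E7.2793
G1 X0.00 Y0.00 E7.3655

At z = 1.44 mm: the 30×29 cube contributes its full rectangle; the r=8.5 cylinder at (-3.5, 9) gives a regular 12-gon of circumradius 8.5 (constant along its height); the cube at (16, -1) (footprint 26×14) is included at this height; the 29.5×16 cube at (15.5, 0.5) contributes its full rectangle; Taking the first minus the rest: starting from the 30×29 cube, the r=8.5 cylinder at (-3.5, 9) partially overlaps it — only the 52.16 mm² overlap (of its 216.75 mm²) is removed, clipping the outline; the 26×14 cube at (16, -1) partially overlaps it — only the 182.00 mm² overlap (of its 364.00 mm²) is removed, clipping the outline; the 29.5×16 cube at (15.5, 0.5) partially overlaps it — only the 57.00 mm² overlap (of its 472.00 mm²) is removed, clipping the outline — 1 connected region. The outline is a single polygon with 15 vertices. Extrusion per mm of travel: 0.6 × 0.24 / (π × 0.875²) = 0.059868. Accumulating E over each segment gives final E = 7.3655.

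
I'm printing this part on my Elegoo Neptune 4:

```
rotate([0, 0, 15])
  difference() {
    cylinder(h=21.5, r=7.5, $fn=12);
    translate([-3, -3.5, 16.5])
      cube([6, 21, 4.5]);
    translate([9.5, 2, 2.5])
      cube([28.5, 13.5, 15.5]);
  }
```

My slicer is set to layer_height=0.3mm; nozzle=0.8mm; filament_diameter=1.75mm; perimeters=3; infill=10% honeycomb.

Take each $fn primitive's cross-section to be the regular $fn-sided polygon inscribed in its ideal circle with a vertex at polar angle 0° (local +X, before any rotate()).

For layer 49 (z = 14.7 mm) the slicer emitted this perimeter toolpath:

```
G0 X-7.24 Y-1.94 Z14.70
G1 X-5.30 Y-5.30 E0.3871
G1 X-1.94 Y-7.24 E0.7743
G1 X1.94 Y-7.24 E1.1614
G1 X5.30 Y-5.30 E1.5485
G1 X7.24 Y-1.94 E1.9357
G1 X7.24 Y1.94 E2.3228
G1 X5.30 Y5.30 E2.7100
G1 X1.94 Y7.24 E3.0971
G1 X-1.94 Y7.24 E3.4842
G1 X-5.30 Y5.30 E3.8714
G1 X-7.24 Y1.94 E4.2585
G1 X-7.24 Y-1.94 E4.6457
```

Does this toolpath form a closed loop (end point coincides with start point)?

yes

Start point (G0): (-7.24, -1.94). End point (last G1): the path returns to the start — closed.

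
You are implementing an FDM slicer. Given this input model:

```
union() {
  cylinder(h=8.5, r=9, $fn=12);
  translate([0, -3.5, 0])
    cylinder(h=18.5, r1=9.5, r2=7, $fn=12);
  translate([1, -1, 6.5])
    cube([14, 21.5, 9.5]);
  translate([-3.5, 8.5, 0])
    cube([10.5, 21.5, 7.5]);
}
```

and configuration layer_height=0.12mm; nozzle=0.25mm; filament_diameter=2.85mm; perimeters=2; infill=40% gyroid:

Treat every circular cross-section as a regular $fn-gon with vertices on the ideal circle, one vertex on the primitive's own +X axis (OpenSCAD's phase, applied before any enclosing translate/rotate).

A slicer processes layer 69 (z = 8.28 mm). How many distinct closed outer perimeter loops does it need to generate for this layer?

1

At z = 8.28 mm: the r=9 cylinder gives a regular 12-gon of circumradius 9 (constant along its height); the cone at (0, -3.5) (r1=9.5→r2=7) has section circumradius 8.381 here — a regular 12-gon; the 14×21.5 cube at (1, -1) contributes its full rectangle; the cube at (-3.5, 8.5) is absent (z outside [0, 7.5]); Taking the union: the regions partially overlap (shared area 226.71 mm²), so overlapping operands fuse into one piece — 1 connected region. The result has 1 disconnected region.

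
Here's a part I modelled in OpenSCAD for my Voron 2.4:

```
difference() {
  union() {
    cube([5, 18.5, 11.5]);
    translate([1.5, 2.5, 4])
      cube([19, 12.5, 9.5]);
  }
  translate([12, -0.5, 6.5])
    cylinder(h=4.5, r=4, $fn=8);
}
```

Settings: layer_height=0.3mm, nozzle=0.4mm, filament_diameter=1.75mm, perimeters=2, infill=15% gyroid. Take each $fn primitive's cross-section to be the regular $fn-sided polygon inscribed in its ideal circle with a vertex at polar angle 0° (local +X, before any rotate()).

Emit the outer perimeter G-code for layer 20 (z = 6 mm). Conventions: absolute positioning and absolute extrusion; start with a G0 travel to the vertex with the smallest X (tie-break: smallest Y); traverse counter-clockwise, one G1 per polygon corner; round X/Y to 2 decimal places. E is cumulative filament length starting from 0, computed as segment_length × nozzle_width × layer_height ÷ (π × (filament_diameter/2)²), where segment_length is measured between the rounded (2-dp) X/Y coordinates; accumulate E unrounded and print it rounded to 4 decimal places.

At z = 6 mm: the cube is present — its section is the full 5×18.5 rectangle; the 19×12.5 cube at (1.5, 2.5) contributes its full rectangle; Combining (union): the regions partially overlap (shared area 43.75 mm²), so overlapping operands fuse into one piece — 1 connected region; the cylinder at (12, -0.5) is not intersected at this z (z outside [6.5, 11]); Subtracting the remaining from the first: none of the subtracted shapes is present at this height, so that combined region is unchanged — 1 connected region. The outline is a single polygon with 8 vertices. Extrusion per mm of travel: 0.4 × 0.3 / (π × 0.875²) = 0.049890. Accumulating E over each segment gives final E = 3.8914.

G0 X0.00 Y0.00 Z6.00
G1 X5.00 Y0.00 E0.2495
G1 X5.00 Y2.50 E0.3742
G1 X20.50 Y2.50 E1.1475
G1 X20.50 Y15.00 E1.7711
G1 X5.00 Y15.00 E2.5444
G1 X5.00 Y18.50 E2.7190
G1 X0.00 Y18.50 E2.9685
G1 X0.00 Y0.00 E3.8914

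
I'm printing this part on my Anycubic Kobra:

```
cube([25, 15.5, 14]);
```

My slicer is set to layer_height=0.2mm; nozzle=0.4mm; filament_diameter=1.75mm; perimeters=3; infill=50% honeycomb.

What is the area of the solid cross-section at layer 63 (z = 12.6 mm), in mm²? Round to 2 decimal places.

387.50 mm²

At z = 12.6 mm: the cube is present — its section is the full 25×15.5 rectangle (area 387.50 mm²). Overall, the cross-section is a single solid region. Net area = 387.50 mm².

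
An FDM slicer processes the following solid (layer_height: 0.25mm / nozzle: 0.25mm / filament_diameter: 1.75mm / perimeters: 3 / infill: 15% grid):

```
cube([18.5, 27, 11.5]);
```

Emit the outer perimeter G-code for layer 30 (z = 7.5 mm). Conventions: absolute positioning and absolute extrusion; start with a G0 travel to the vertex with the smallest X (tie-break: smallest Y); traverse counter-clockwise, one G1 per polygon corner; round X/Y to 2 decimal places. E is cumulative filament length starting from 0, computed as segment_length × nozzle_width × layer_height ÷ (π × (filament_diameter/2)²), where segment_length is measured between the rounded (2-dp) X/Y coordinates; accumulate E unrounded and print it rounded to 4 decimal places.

G0 X0.00 Y0.00 Z7.50
G1 X18.50 Y0.00 E0.4807
G1 X18.50 Y27.00 E1.1823
G1 X0.00 Y27.00 E1.6630
G1 X0.00 Y0.00 E2.3646

At z = 7.5 mm: the cube (footprint 18.5×27) is included at this height. The outline is a single polygon with 4 vertices. Extrusion per mm of travel: 0.25 × 0.25 / (π × 0.875²) = 0.025984. Accumulating E over each segment gives final E = 2.3646.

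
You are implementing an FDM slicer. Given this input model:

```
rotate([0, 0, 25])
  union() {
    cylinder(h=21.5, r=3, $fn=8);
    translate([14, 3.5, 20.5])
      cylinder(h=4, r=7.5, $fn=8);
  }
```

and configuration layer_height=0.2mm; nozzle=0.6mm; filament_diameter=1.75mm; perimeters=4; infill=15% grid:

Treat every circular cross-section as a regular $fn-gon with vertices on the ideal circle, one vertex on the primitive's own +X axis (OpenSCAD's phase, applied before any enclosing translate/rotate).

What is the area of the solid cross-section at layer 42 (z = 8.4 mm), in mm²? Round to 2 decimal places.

At z = 8.4 mm: the cylinder: section is a regular 8-gon, circumradius r=3 (area = (8/2)·3.000²·sin(360°/8) = 25.46 mm²); the cylinder at (14, 3.5) is not intersected at this z (z outside [20.5, 24.5]); Merging all regions: only the r=3 cylinder is present, so the union is just that shape — area = 25.46 mm²; (whole slice rotated 25° about Z — lengths, areas and connectivity unchanged). Overall, the cross-section is a single solid region. Net area = 25.46 mm².

25.46 mm²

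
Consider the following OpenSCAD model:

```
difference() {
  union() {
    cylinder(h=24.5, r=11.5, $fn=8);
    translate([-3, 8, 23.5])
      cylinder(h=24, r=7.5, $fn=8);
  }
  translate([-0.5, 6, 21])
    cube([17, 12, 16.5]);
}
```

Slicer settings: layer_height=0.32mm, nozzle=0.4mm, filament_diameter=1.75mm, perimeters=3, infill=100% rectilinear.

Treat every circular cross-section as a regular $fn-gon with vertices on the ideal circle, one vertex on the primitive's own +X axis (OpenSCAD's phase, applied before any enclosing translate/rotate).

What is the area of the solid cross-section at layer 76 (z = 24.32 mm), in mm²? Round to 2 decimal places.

At z = 24.32 mm: the r=11.5 cylinder gives a regular 8-gon of circumradius 11.5 (constant along its height) (area = (8/2)·11.500²·sin(360°/8) = 374.06 mm²); the r=7.5 cylinder at (-3, 8) gives a regular 8-gon of circumradius 7.5 (constant along its height) (area = (8/2)·7.500²·sin(360°/8) = 159.10 mm²); Combining (union): the regions partially overlap — summed areas 533.16 mm² minus the doubly-counted overlap 101.98 mm² gives 431.18 mm² — area = 431.18 mm²; the cube at (-0.5, 6) is present — its section is the full 17×12 rectangle (area 204.00 mm²); Subtracting the remaining from the first: starting from the result so far (431.18 mm²), the 17×12 cube at (-0.5, 6) partially overlaps it — only the 44.40 mm² overlap (of its 204.00 mm²) is removed, clipping the outline — area = 386.78 mm². Overall, the cross-section is a single solid region. Net area = 386.78 mm².

386.78 mm²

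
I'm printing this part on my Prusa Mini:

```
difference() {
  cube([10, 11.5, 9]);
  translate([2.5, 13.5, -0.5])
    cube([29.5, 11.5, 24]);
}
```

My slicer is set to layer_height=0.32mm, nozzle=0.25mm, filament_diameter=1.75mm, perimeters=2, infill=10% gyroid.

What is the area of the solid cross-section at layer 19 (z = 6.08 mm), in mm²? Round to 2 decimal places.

At z = 6.08 mm: the cube (footprint 10×11.5) is included at this height (area 115.00 mm²); the 29.5×11.5 cube at (2.5, 13.5) contributes its full rectangle (area 339.25 mm²); Subtracting the remaining from the first: starting from the 10×11.5 cube (115.00 mm²), the 29.5×11.5 cube at (2.5, 13.5) misses the remaining region (no effect) — area = 115.00 mm². Overall, the cross-section is a single solid region. Net area = 115.00 mm².

115.00 mm²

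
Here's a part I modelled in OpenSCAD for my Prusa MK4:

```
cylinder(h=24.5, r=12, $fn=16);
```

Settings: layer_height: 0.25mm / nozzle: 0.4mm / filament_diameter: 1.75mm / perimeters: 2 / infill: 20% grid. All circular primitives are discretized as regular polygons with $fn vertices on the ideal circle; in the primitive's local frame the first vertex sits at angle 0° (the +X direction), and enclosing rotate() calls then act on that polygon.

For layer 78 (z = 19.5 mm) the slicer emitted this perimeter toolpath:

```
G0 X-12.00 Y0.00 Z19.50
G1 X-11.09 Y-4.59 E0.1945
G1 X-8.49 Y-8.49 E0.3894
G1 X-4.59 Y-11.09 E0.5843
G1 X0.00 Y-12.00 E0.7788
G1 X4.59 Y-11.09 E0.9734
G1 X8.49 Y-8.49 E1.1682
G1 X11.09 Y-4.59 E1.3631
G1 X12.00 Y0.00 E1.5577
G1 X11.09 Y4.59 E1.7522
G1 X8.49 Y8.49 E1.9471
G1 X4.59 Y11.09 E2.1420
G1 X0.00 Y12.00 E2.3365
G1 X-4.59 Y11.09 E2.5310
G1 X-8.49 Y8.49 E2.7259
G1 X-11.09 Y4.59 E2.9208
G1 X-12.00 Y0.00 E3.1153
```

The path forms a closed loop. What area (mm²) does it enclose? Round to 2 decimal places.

441.06 mm²

Apply the shoelace formula to the sequence of (X, Y) vertices; enclosed area = 441.06 mm².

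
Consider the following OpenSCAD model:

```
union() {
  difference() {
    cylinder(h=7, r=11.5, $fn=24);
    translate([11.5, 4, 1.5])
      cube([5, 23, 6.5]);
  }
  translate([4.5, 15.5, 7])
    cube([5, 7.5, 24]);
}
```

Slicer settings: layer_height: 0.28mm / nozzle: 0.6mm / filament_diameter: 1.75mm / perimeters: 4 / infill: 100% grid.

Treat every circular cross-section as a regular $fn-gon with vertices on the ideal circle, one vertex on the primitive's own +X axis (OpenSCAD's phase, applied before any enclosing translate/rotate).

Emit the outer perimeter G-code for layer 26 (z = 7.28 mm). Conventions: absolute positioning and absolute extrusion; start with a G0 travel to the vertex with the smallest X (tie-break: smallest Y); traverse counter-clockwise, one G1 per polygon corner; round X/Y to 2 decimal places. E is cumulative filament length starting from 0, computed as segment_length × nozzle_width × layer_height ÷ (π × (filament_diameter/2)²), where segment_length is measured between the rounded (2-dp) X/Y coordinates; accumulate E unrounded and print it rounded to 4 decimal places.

At z = 7.28 mm: the cylinder does not reach this height (z outside [0, 7]); the cube at (11.5, 4) (footprint 5×23) is included at this height; Taking the first minus the rest: the first operand is absent here, so nothing remains; the 5×7.5 cube at (4.5, 15.5) contributes its full rectangle; Combining (union): only the 5×7.5 cube at (4.5, 15.5) is present, so the union is just that shape — 1 connected region. The outline is a single polygon with 4 vertices. Extrusion per mm of travel: 0.6 × 0.28 / (π × 0.875²) = 0.069846. Accumulating E over each segment gives final E = 1.7462.

G0 X4.50 Y15.50 Z7.28
G1 X9.50 Y15.50 E0.3492
G1 X9.50 Y23.00 E0.8731
G1 X4.50 Y23.00 E1.2223
G1 X4.50 Y15.50 E1.7462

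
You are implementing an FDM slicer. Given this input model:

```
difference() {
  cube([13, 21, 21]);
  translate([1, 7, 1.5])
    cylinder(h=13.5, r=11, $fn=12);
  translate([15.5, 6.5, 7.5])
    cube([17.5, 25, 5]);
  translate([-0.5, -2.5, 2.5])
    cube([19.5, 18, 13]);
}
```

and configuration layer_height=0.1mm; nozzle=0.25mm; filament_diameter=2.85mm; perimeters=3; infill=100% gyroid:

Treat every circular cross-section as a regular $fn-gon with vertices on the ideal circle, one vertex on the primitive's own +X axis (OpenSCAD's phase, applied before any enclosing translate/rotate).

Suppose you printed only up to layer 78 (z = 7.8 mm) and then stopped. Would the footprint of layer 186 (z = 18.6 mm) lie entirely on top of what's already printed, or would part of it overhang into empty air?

part overhangs

Compare the two slices. At z = 7.8: the cube (footprint 13×21) is included at this height (area 273.00 mm²); the cylinder at (1, 7): section is a regular 12-gon, circumradius r=11 (area = (12/2)·11.000²·sin(360°/12) = 363.00 mm²); the cube at (15.5, 6.5) is present — its section is the full 17.5×25 rectangle (area 437.50 mm²); the 19.5×18 cube at (-0.5, -2.5) contributes its full rectangle (area 351.00 mm²); Subtracting the remaining from the first: starting from the 13×21 cube (273.00 mm²), the r=11 cylinder at (1, 7) partially overlaps it — only the 178.23 mm² overlap (of its 363.00 mm²) is removed, clipping the outline; the 17.5×25 cube at (15.5, 6.5) misses the remaining region (no effect); the 19.5×18 cube at (-0.5, -2.5) partially overlaps it — only the 35.86 mm² overlap (of its 351.00 mm²) is removed, clipping the outline — area = 58.91 mm². At z = 18.6: the 13×21 cube contributes its full rectangle (area 273.00 mm²); the cylinder at (1, 7) does not reach this height (z outside [1.5, 15]); the cube at (15.5, 6.5) is not intersected at this z (z outside [7.5, 12.5]); the cube at (-0.5, -2.5) does not reach this height (z outside [2.5, 15.5]); After the difference (first − rest): none of the subtracted shapes is present at this height, so the 13×21 cube is unchanged — area = 273.00 mm². Checking containment: at z = 18.6 the cross-section extends beyond the z = 7.8 cross-section by about 214.09 mm².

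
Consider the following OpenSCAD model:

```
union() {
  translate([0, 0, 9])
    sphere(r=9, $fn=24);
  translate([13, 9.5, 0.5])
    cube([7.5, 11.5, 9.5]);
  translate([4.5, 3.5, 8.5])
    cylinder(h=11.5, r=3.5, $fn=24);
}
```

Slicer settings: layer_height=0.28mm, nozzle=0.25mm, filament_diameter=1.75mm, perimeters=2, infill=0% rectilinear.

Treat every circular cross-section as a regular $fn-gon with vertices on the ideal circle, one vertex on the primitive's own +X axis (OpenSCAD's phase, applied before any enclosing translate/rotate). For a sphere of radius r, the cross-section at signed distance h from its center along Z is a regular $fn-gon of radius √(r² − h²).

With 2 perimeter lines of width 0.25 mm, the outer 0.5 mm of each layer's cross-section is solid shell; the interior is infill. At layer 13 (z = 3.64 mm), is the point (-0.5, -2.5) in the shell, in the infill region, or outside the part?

At z = 3.64 mm: the r=9 sphere slices to a regular 24-gon of circumradius 7.230 (√(r²−h²) with h=5.36 from center); the 7.5×11.5 cube at (13, 9.5) contributes its full rectangle; the cylinder at (4.5, 3.5) does not reach this height (z outside [8.5, 20]); Combining (union): the 2 present regions are separate (no shared area or edge), so areas and boundary lengths simply add and each stays a separate island — 2 connected regions. Overall, the cross-section has 2 separate islands. The nearest boundary edge runs (-0.00, -7.23)→(-1.87, -6.98); distance from the point to it = 4.62 mm. (Shell/infill is judged within the island containing the point — the largest one.) The point is inside the cross-section and 4.62 mm from the nearest boundary — more than the 0.5 mm shell width (2 × 0.25), so it's in the infill interior.

infill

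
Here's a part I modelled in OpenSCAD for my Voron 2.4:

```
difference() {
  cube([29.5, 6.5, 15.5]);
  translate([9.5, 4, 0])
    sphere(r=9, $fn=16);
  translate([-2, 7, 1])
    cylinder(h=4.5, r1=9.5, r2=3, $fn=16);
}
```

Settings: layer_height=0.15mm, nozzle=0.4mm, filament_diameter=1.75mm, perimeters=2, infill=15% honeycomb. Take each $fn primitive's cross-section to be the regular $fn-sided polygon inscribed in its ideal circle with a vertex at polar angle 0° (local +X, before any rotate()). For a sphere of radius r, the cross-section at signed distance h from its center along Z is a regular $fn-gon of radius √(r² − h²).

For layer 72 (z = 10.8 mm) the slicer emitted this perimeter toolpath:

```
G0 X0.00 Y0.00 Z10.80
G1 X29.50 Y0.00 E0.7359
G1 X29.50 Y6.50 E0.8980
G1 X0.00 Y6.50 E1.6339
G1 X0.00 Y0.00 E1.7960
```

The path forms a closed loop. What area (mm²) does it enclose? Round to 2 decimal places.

191.75 mm²

Apply the shoelace formula to the sequence of (X, Y) vertices; enclosed area = 191.75 mm².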